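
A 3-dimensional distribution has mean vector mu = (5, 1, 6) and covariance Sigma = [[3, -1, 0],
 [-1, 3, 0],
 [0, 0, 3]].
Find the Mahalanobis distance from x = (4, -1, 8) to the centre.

Step 1 — centre the observation: (x - mu) = (-1, -2, 2).

Step 2 — invert Sigma (cofactor / det for 3×3, or solve directly):
  Sigma^{-1} = [[0.375, 0.125, 0],
 [0.125, 0.375, 0],
 [0, 0, 0.3333]].

Step 3 — form the quadratic (x - mu)^T · Sigma^{-1} · (x - mu):
  Sigma^{-1} · (x - mu) = (-0.625, -0.875, 0.6667).
  (x - mu)^T · [Sigma^{-1} · (x - mu)] = (-1)·(-0.625) + (-2)·(-0.875) + (2)·(0.6667) = 3.7083.

Step 4 — take square root: d = √(3.7083) ≈ 1.9257.

d(x, mu) = √(3.7083) ≈ 1.9257


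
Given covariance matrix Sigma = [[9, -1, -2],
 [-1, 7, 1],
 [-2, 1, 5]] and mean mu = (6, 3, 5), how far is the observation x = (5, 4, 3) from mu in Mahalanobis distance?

Step 1 — centre the observation: (x - mu) = (-1, 1, -2).

Step 2 — invert Sigma (cofactor / det for 3×3, or solve directly):
  Sigma^{-1} = [[0.1227, 0.0108, 0.0469],
 [0.0108, 0.148, -0.0253],
 [0.0469, -0.0253, 0.2238]].

Step 3 — form the quadratic (x - mu)^T · Sigma^{-1} · (x - mu):
  Sigma^{-1} · (x - mu) = (-0.2058, 0.1877, -0.5199).
  (x - mu)^T · [Sigma^{-1} · (x - mu)] = (-1)·(-0.2058) + (1)·(0.1877) + (-2)·(-0.5199) = 1.4332.

Step 4 — take square root: d = √(1.4332) ≈ 1.1972.

d(x, mu) = √(1.4332) ≈ 1.1972


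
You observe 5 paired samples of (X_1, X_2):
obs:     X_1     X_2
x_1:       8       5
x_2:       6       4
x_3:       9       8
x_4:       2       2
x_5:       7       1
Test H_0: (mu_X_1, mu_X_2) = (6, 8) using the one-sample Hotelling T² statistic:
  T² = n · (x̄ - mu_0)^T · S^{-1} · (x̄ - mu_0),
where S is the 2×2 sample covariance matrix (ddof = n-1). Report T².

Step 1 — sample mean vector:
  mean(X_1) = (8 + 6 + 9 + 2 + 7) / 5 = 32/5 = 6.4
  mean(X_2) = (5 + 4 + 8 + 2 + 1) / 5 = 20/5 = 4
  x̄ = (6.4, 4),  deviation x̄ - mu_0 = (6.4, 4) - (6, 8) = (0.4, -4).

Step 2 — sample covariance matrix, S[i,j] = (1/(n-1)) · Σ_k (x_{k,i} - mean_i) · (x_{k,j} - mean_j), divisor n-1 = 4:
  S[X_1,X_1] = ((1.6)·(1.6) + (-0.4)·(-0.4) + (2.6)·(2.6) + (-4.4)·(-4.4) + (0.6)·(0.6)) / 4 = 29.2/4 = 7.3
  S[X_1,X_2] = ((1.6)·(1) + (-0.4)·(0) + (2.6)·(4) + (-4.4)·(-2) + (0.6)·(-3)) / 4 = 19/4 = 4.75
  S[X_2,X_2] = ((1)·(1) + (0)·(0) + (4)·(4) + (-2)·(-2) + (-3)·(-3)) / 4 = 30/4 = 7.5
  S = [[7.3, 4.75],
 [4.75, 7.5]].

Step 3 — invert S. det(S) = 7.3·7.5 - (4.75)² = 32.1875.
  S^{-1} = (1/det) · [[d, -b], [-b, a]] = [[0.233, -0.1476],
 [-0.1476, 0.2268]].

Step 4 — quadratic form (x̄ - mu_0)^T · S^{-1} · (x̄ - mu_0):
  S^{-1} · (x̄ - mu_0) = (0.6835, -0.9662),
  (x̄ - mu_0)^T · [...] = (0.4)·(0.6835) + (-4)·(-0.9662) = 4.1383.

Step 5 — scale by n: T² = 5 · 4.1383 = 20.6913.

T² ≈ 20.6913


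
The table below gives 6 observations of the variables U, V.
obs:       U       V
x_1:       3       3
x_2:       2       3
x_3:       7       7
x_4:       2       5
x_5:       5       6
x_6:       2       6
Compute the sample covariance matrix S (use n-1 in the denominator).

Step 1 — column means:
  mean(U) = (3 + 2 + 7 + 2 + 5 + 2) / 6 = 21/6 = 3.5
  mean(V) = (3 + 3 + 7 + 5 + 6 + 6) / 6 = 30/6 = 5

Step 2 — sample covariance S[i,j] = (1/(n-1)) · Σ_k (x_{k,i} - mean_i) · (x_{k,j} - mean_j), with n-1 = 5.
  S[U,U] = ((-0.5)·(-0.5) + (-1.5)·(-1.5) + (3.5)·(3.5) + (-1.5)·(-1.5) + (1.5)·(1.5) + (-1.5)·(-1.5)) / 5 = 21.5/5 = 4.3
  S[U,V] = ((-0.5)·(-2) + (-1.5)·(-2) + (3.5)·(2) + (-1.5)·(0) + (1.5)·(1) + (-1.5)·(1)) / 5 = 11/5 = 2.2
  S[V,V] = ((-2)·(-2) + (-2)·(-2) + (2)·(2) + (0)·(0) + (1)·(1) + (1)·(1)) / 5 = 14/5 = 2.8

S is symmetric (S[j,i] = S[i,j]). Assembling:

S = [[4.3, 2.2],
 [2.2, 2.8]]


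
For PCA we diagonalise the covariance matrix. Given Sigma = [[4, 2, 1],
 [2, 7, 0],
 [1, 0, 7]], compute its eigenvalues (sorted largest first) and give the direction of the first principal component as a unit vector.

Step 1 — characteristic polynomial p(λ) = det(λI - Sigma) = λ³ - tr·λ² + c_1·λ - det, where tr = trace, c_1 = sum of the principal 2×2 minors, det = det(Sigma):
  tr = 4 + 7 + 7 = 18,
  c_1 = (4·7 - (2)²) + (4·7 - (1)²) + (7·7 - (0)²) = 24 + 27 + 49 = 100,
  det = 4·(7·7 - (0)²) - (2)·((2)·7 - (0)·(1)) + (1)·((2)·(0) - 7·(1)) = 4·(49) - (2)·(14) + (1)·(-7) = 161.
  So p(λ) = λ³ - 18λ² + 100λ - 161.
Step 2 — look for an integer root (rational root theorem: any rational root is an integer divisor of 161). Testing λ = 7:
  p(7) = 343 - 882 + 700 - 161 = 0  ✓
  Dividing out (λ - 7): p(λ) = (λ - 7)(λ² - 11λ + 23).
Step 3 — remaining eigenvalues from the quadratic λ² - 11λ + 23 = 0:
  Δ = 11² - 4·23 = 121 - 92 = 29,  λ = (11 ± √29)/2 = (11 ± 5.3852)/2 ≈ 8.1926 or 2.8074.
  Sorted: λ_1 = 8.1926,  λ_2 = 7,  λ_3 = 2.8074  (check: sum = 18 = tr ✓).

Step 4 — unit eigenvector for λ_1 ≈ 8.1926: v spans the null space of (Sigma - λ_1 I), whose rows are
  r_1 = (-4.1926, 2, 1),  r_2 = (2, -1.1926, 0),  r_3 = (1, 0, -1.1926).
  v is orthogonal to every row, so take v ∝ r_1 × r_2 = ((2)·(0) - (1)·(-1.1926), (1)·(2) - (-4.1926)·(0), (-4.1926)·(-1.1926) - (2)·(2)) ≈ (1.1926, 2, 1).
  Let u = (1.1926, 2, 1).
  ||u|| = √((1.1926)² + (2)² + (1)²) = √(6.4223) ≈ 2.5342,  v_1 = u/||u|| ≈ (0.4706, 0.7892, 0.3946) (||v_1|| = 1).

λ_1 = 8.1926,  λ_2 = 7,  λ_3 = 2.8074;  v_1 ≈ (0.4706, 0.7892, 0.3946)


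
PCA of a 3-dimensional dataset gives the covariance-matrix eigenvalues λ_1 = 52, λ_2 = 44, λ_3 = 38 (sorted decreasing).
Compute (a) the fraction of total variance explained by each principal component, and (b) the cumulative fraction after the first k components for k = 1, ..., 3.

Step 1 — total variance = trace(Sigma) = Σ λ_i = 52 + 44 + 38 = 134.

Step 2 — fraction explained by component i = λ_i / Σ λ:
  PC1: 52/134 = 0.3881
  PC2: 44/134 = 0.3284
  PC3: 38/134 = 0.2836

Step 3 — cumulative fraction after k components = (λ_1 + ... + λ_k) / Σ λ:
  k = 1: 52/134 = 0.3881
  k = 2: (52 + 44)/134 = 96/134 = 0.7164
  k = 3: (52 + 44 + 38)/134 = 134/134 = 1

Summary (fraction, with percent):

explained: PC1 0.3881 (38.81%), PC2 0.3284 (32.84%), PC3 0.2836 (28.36%);  cumulative: 0.3881, 0.7164, 1


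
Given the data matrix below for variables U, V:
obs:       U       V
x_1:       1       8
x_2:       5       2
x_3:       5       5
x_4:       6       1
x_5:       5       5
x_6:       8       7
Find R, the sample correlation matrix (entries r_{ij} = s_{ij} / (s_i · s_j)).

Step 1 — column means:
  mean(U) = (1 + 5 + 5 + 6 + 5 + 8) / 6 = 30/6 = 5
  mean(V) = (8 + 2 + 5 + 1 + 5 + 7) / 6 = 28/6 = 4.6667

Step 2 — sample variances and covariances s[i,j] = (1/(n-1)) · Σ_k (x_{k,i} - mean_i) · (x_{k,j} - mean_j), with n-1 = 5:
  s[U,U] = ((-4)·(-4) + (0)·(0) + (0)·(0) + (1)·(1) + (0)·(0) + (3)·(3)) / 5 = 26/5 = 5.2
  s[U,V] = ((-4)·(3.3333) + (0)·(-2.6667) + (0)·(0.3333) + (1)·(-3.6667) + (0)·(0.3333) + (3)·(2.3333)) / 5 = -10/5 = -2
  s[V,V] = ((3.3333)·(3.3333) + (-2.6667)·(-2.6667) + (0.3333)·(0.3333) + (-3.6667)·(-3.6667) + (0.3333)·(0.3333) + (2.3333)·(2.3333)) / 5 = 37.3333/5 = 7.4667
  Sample standard deviations s_i = √(s[i,i]):
  s(U) = √(5.2) = 2.2804
  s(V) = √(7.4667) = 2.7325

Step 3 — r_{ij} = s_{ij} / (s_i · s_j):
  r[U,U] = 1 (diagonal).
  r[U,V] = -2 / (2.2804 · 2.7325) = -2 / 6.2311 = -0.321
  r[V,V] = 1 (diagonal).

R is symmetric with unit diagonal. Assembling:

R = [[1, -0.321],
 [-0.321, 1]]


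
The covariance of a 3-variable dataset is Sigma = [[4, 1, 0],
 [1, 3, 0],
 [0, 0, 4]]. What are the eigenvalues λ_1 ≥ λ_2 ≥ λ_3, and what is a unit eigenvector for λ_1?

Step 1 — characteristic polynomial p(λ) = det(λI - Sigma) = λ³ - tr·λ² + c_1·λ - det, where tr = trace, c_1 = sum of the principal 2×2 minors, det = det(Sigma):
  tr = 4 + 3 + 4 = 11,
  c_1 = (4·3 - (1)²) + (4·4 - (0)²) + (3·4 - (0)²) = 11 + 16 + 12 = 39,
  det = 4·(3·4 - (0)²) - (1)·((1)·4 - (0)·(0)) + (0)·((1)·(0) - 3·(0)) = 4·(12) - (1)·(4) + (0)·(0) = 44.
  So p(λ) = λ³ - 11λ² + 39λ - 44.
Step 2 — look for an integer root (rational root theorem: any rational root is an integer divisor of 44). Testing λ = 4:
  p(4) = 64 - 176 + 156 - 44 = 0  ✓
  Dividing out (λ - 4): p(λ) = (λ - 4)(λ² - 7λ + 11).
Step 3 — remaining eigenvalues from the quadratic λ² - 7λ + 11 = 0:
  Δ = 7² - 4·11 = 49 - 44 = 5,  λ = (7 ± √5)/2 = (7 ± 2.2361)/2 ≈ 4.618 or 2.382.
  Sorted: λ_1 = 4.618,  λ_2 = 4,  λ_3 = 2.382  (check: sum = 11 = tr ✓).

Step 4 — unit eigenvector for λ_1 ≈ 4.618: v spans the null space of (Sigma - λ_1 I), whose rows are
  r_1 = (-0.618, 1, 0),  r_2 = (1, -1.618, 0),  r_3 = (0, 0, -0.618).
  v is orthogonal to every row, so take v ∝ r_1 × r_3 = ((1)·(-0.618) - (0)·(0), (0)·(0) - (-0.618)·(-0.618), (-0.618)·(0) - (1)·(0)) ≈ (-0.618, -0.382, 0).
  Rescale (multiply by -1 so the first nonzero entry is positive): u = (0.618, 0.382, 0).
  ||u|| = √((0.618)² + (0.382)² + (0)²) = √(0.5279) ≈ 0.7265,  v_1 = u/||u|| ≈ (0.8507, 0.5257, 0) (||v_1|| = 1).

λ_1 = 4.618,  λ_2 = 4,  λ_3 = 2.382;  v_1 ≈ (0.8507, 0.5257, 0)


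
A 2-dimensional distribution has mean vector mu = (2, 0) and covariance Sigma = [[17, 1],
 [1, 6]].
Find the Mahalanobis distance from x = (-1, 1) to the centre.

Step 1 — centre the observation: (x - mu) = (-3, 1).

Step 2 — invert Sigma. det(Sigma) = 17·6 - (1)² = 101.
  Sigma^{-1} = (1/det) · [[d, -b], [-b, a]] = [[0.0594, -0.0099],
 [-0.0099, 0.1683]].

Step 3 — form the quadratic (x - mu)^T · Sigma^{-1} · (x - mu):
  Sigma^{-1} · (x - mu) = (-0.1881, 0.198).
  (x - mu)^T · [Sigma^{-1} · (x - mu)] = (-3)·(-0.1881) + (1)·(0.198) = 0.7624.

Step 4 — take square root: d = √(0.7624) ≈ 0.8731.

d(x, mu) = √(0.7624) ≈ 0.8731


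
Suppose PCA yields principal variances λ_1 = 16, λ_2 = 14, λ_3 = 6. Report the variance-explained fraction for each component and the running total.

Step 1 — total variance = trace(Sigma) = Σ λ_i = 16 + 14 + 6 = 36.

Step 2 — fraction explained by component i = λ_i / Σ λ:
  PC1: 16/36 = 0.4444
  PC2: 14/36 = 0.3889
  PC3: 6/36 = 0.1667

Step 3 — cumulative fraction after k components = (λ_1 + ... + λ_k) / Σ λ:
  k = 1: 16/36 = 0.4444
  k = 2: (16 + 14)/36 = 30/36 = 0.8333
  k = 3: (16 + 14 + 6)/36 = 36/36 = 1

Summary (fraction, with percent):

explained: PC1 0.4444 (44.44%), PC2 0.3889 (38.89%), PC3 0.1667 (16.67%);  cumulative: 0.4444, 0.8333, 1


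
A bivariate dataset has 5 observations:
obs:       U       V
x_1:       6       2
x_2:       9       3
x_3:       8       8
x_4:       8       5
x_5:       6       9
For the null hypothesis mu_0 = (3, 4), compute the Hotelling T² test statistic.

Step 1 — sample mean vector:
  mean(U) = (6 + 9 + 8 + 8 + 6) / 5 = 37/5 = 7.4
  mean(V) = (2 + 3 + 8 + 5 + 9) / 5 = 27/5 = 5.4
  x̄ = (7.4, 5.4),  deviation x̄ - mu_0 = (7.4, 5.4) - (3, 4) = (4.4, 1.4).

Step 2 — sample covariance matrix, S[i,j] = (1/(n-1)) · Σ_k (x_{k,i} - mean_i) · (x_{k,j} - mean_j), divisor n-1 = 4:
  S[U,U] = ((-1.4)·(-1.4) + (1.6)·(1.6) + (0.6)·(0.6) + (0.6)·(0.6) + (-1.4)·(-1.4)) / 4 = 7.2/4 = 1.8
  S[U,V] = ((-1.4)·(-3.4) + (1.6)·(-2.4) + (0.6)·(2.6) + (0.6)·(-0.4) + (-1.4)·(3.6)) / 4 = -2.8/4 = -0.7
  S[V,V] = ((-3.4)·(-3.4) + (-2.4)·(-2.4) + (2.6)·(2.6) + (-0.4)·(-0.4) + (3.6)·(3.6)) / 4 = 37.2/4 = 9.3
  S = [[1.8, -0.7],
 [-0.7, 9.3]].

Step 3 — invert S. det(S) = 1.8·9.3 - (-0.7)² = 16.25.
  S^{-1} = (1/det) · [[d, -b], [-b, a]] = [[0.5723, 0.0431],
 [0.0431, 0.1108]].

Step 4 — quadratic form (x̄ - mu_0)^T · S^{-1} · (x̄ - mu_0):
  S^{-1} · (x̄ - mu_0) = (2.5785, 0.3446),
  (x̄ - mu_0)^T · [...] = (4.4)·(2.5785) + (1.4)·(0.3446) = 11.8277.

Step 5 — scale by n: T² = 5 · 11.8277 = 59.1385.

T² ≈ 59.1385


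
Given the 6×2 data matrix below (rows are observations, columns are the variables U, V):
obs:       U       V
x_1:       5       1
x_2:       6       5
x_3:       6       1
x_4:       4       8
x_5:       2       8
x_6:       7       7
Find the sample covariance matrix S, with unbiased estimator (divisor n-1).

Step 1 — column means:
  mean(U) = (5 + 6 + 6 + 4 + 2 + 7) / 6 = 30/6 = 5
  mean(V) = (1 + 5 + 1 + 8 + 8 + 7) / 6 = 30/6 = 5

Step 2 — sample covariance S[i,j] = (1/(n-1)) · Σ_k (x_{k,i} - mean_i) · (x_{k,j} - mean_j), with n-1 = 5.
  S[U,U] = ((0)·(0) + (1)·(1) + (1)·(1) + (-1)·(-1) + (-3)·(-3) + (2)·(2)) / 5 = 16/5 = 3.2
  S[U,V] = ((0)·(-4) + (1)·(0) + (1)·(-4) + (-1)·(3) + (-3)·(3) + (2)·(2)) / 5 = -12/5 = -2.4
  S[V,V] = ((-4)·(-4) + (0)·(0) + (-4)·(-4) + (3)·(3) + (3)·(3) + (2)·(2)) / 5 = 54/5 = 10.8

S is symmetric (S[j,i] = S[i,j]). Assembling:

S = [[3.2, -2.4],
 [-2.4, 10.8]]


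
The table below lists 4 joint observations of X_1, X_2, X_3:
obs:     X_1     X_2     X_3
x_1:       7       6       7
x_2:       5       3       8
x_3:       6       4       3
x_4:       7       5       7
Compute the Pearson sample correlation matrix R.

Step 1 — column means:
  mean(X_1) = (7 + 5 + 6 + 7) / 4 = 25/4 = 6.25
  mean(X_2) = (6 + 3 + 4 + 5) / 4 = 18/4 = 4.5
  mean(X_3) = (7 + 8 + 3 + 7) / 4 = 25/4 = 6.25

Step 2 — sample variances and covariances s[i,j] = (1/(n-1)) · Σ_k (x_{k,i} - mean_i) · (x_{k,j} - mean_j), with n-1 = 3:
  s[X_1,X_1] = ((0.75)·(0.75) + (-1.25)·(-1.25) + (-0.25)·(-0.25) + (0.75)·(0.75)) / 3 = 2.75/3 = 0.9167
  s[X_1,X_2] = ((0.75)·(1.5) + (-1.25)·(-1.5) + (-0.25)·(-0.5) + (0.75)·(0.5)) / 3 = 3.5/3 = 1.1667
  s[X_1,X_3] = ((0.75)·(0.75) + (-1.25)·(1.75) + (-0.25)·(-3.25) + (0.75)·(0.75)) / 3 = -0.25/3 = -0.0833
  s[X_2,X_2] = ((1.5)·(1.5) + (-1.5)·(-1.5) + (-0.5)·(-0.5) + (0.5)·(0.5)) / 3 = 5/3 = 1.6667
  s[X_2,X_3] = ((1.5)·(0.75) + (-1.5)·(1.75) + (-0.5)·(-3.25) + (0.5)·(0.75)) / 3 = 0.5/3 = 0.1667
  s[X_3,X_3] = ((0.75)·(0.75) + (1.75)·(1.75) + (-3.25)·(-3.25) + (0.75)·(0.75)) / 3 = 14.75/3 = 4.9167
  Sample standard deviations s_i = √(s[i,i]):
  s(X_1) = √(0.9167) = 0.9574
  s(X_2) = √(1.6667) = 1.291
  s(X_3) = √(4.9167) = 2.2174

Step 3 — r_{ij} = s_{ij} / (s_i · s_j):
  r[X_1,X_1] = 1 (diagonal).
  r[X_1,X_2] = 1.1667 / (0.9574 · 1.291) = 1.1667 / 1.236 = 0.9439
  r[X_1,X_3] = -0.0833 / (0.9574 · 2.2174) = -0.0833 / 2.123 = -0.0393
  r[X_2,X_2] = 1 (diagonal).
  r[X_2,X_3] = 0.1667 / (1.291 · 2.2174) = 0.1667 / 2.8626 = 0.0582
  r[X_3,X_3] = 1 (diagonal).

R is symmetric with unit diagonal. Assembling:

R = [[1, 0.9439, -0.0393],
 [0.9439, 1, 0.0582],
 [-0.0393, 0.0582, 1]]


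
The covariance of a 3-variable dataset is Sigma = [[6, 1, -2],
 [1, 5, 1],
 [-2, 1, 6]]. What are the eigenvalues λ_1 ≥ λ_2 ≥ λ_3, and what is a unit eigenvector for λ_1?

Step 1 — characteristic polynomial p(λ) = det(λI - Sigma) = λ³ - tr·λ² + c_1·λ - det, where tr = trace, c_1 = sum of the principal 2×2 minors, det = det(Sigma):
  tr = 6 + 5 + 6 = 17,
  c_1 = (6·5 - (1)²) + (6·6 - (-2)²) + (5·6 - (1)²) = 29 + 32 + 29 = 90,
  det = 6·(5·6 - (1)²) - (1)·((1)·6 - (1)·(-2)) + (-2)·((1)·(1) - 5·(-2)) = 6·(29) - (1)·(8) + (-2)·(11) = 144.
  So p(λ) = λ³ - 17λ² + 90λ - 144.
Step 2 — look for an integer root (rational root theorem: any rational root is an integer divisor of 144). Testing λ = 3:
  p(3) = 27 - 153 + 270 - 144 = 0  ✓
  Dividing out (λ - 3): p(λ) = (λ - 3)(λ² - 14λ + 48).
Step 3 — remaining eigenvalues from the quadratic λ² - 14λ + 48 = 0:
  Δ = 14² - 4·48 = 196 - 192 = 4,  λ = (14 ± √4)/2 = (14 ± 2)/2 = 8 or 6.
  Sorted: λ_1 = 8,  λ_2 = 6,  λ_3 = 3  (check: sum = 17 = tr ✓).

Step 4 — unit eigenvector for λ_1 = 8: v spans the null space of (Sigma - λ_1 I), whose rows are
  r_1 = (-2, 1, -2),  r_2 = (1, -3, 1),  r_3 = (-2, 1, -2).
  v is orthogonal to every row, so take v ∝ r_1 × r_2 = ((1)·(1) - (-2)·(-3), (-2)·(1) - (-2)·(1), (-2)·(-3) - (1)·(1)) = (-5, 0, 5).
  Rescale (divide by 5; multiply by -1 so the first nonzero entry is positive): u = (1, 0, -1).
  ||u|| = √((1)² + (0)² + (-1)²) = √(2) ≈ 1.4142,  v_1 = u/||u|| ≈ (0.7071, 0, -0.7071) (||v_1|| = 1).

λ_1 = 8,  λ_2 = 6,  λ_3 = 3;  v_1 ≈ (0.7071, 0, -0.7071)


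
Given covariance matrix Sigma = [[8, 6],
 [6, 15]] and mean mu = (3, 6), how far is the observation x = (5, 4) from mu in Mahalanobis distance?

Step 1 — centre the observation: (x - mu) = (2, -2).

Step 2 — invert Sigma. det(Sigma) = 8·15 - (6)² = 84.
  Sigma^{-1} = (1/det) · [[d, -b], [-b, a]] = [[0.1786, -0.0714],
 [-0.0714, 0.0952]].

Step 3 — form the quadratic (x - mu)^T · Sigma^{-1} · (x - mu):
  Sigma^{-1} · (x - mu) = (0.5, -0.3333).
  (x - mu)^T · [Sigma^{-1} · (x - mu)] = (2)·(0.5) + (-2)·(-0.3333) = 1.6667.

Step 4 — take square root: d = √(1.6667) ≈ 1.291.

d(x, mu) = √(1.6667) ≈ 1.291


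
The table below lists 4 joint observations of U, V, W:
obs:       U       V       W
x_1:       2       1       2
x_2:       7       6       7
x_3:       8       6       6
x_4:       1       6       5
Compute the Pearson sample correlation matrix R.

Step 1 — column means:
  mean(U) = (2 + 7 + 8 + 1) / 4 = 18/4 = 4.5
  mean(V) = (1 + 6 + 6 + 6) / 4 = 19/4 = 4.75
  mean(W) = (2 + 7 + 6 + 5) / 4 = 20/4 = 5

Step 2 — sample variances and covariances s[i,j] = (1/(n-1)) · Σ_k (x_{k,i} - mean_i) · (x_{k,j} - mean_j), with n-1 = 3:
  s[U,U] = ((-2.5)·(-2.5) + (2.5)·(2.5) + (3.5)·(3.5) + (-3.5)·(-3.5)) / 3 = 37/3 = 12.3333
  s[U,V] = ((-2.5)·(-3.75) + (2.5)·(1.25) + (3.5)·(1.25) + (-3.5)·(1.25)) / 3 = 12.5/3 = 4.1667
  s[U,W] = ((-2.5)·(-3) + (2.5)·(2) + (3.5)·(1) + (-3.5)·(0)) / 3 = 16/3 = 5.3333
  s[V,V] = ((-3.75)·(-3.75) + (1.25)·(1.25) + (1.25)·(1.25) + (1.25)·(1.25)) / 3 = 18.75/3 = 6.25
  s[V,W] = ((-3.75)·(-3) + (1.25)·(2) + (1.25)·(1) + (1.25)·(0)) / 3 = 15/3 = 5
  s[W,W] = ((-3)·(-3) + (2)·(2) + (1)·(1) + (0)·(0)) / 3 = 14/3 = 4.6667
  Sample standard deviations s_i = √(s[i,i]):
  s(U) = √(12.3333) = 3.5119
  s(V) = √(6.25) = 2.5
  s(W) = √(4.6667) = 2.1602

Step 3 — r_{ij} = s_{ij} / (s_i · s_j):
  r[U,U] = 1 (diagonal).
  r[U,V] = 4.1667 / (3.5119 · 2.5) = 4.1667 / 8.7797 = 0.4746
  r[U,W] = 5.3333 / (3.5119 · 2.1602) = 5.3333 / 7.5865 = 0.703
  r[V,V] = 1 (diagonal).
  r[V,W] = 5 / (2.5 · 2.1602) = 5 / 5.4006 = 0.9258
  r[W,W] = 1 (diagonal).

R is symmetric with unit diagonal. Assembling:

R = [[1, 0.4746, 0.703],
 [0.4746, 1, 0.9258],
 [0.703, 0.9258, 1]]


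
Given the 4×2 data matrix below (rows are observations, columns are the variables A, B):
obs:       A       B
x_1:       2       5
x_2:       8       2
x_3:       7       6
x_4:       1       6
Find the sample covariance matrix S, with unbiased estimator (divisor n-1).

Step 1 — column means:
  mean(A) = (2 + 8 + 7 + 1) / 4 = 18/4 = 4.5
  mean(B) = (5 + 2 + 6 + 6) / 4 = 19/4 = 4.75

Step 2 — sample covariance S[i,j] = (1/(n-1)) · Σ_k (x_{k,i} - mean_i) · (x_{k,j} - mean_j), with n-1 = 3.
  S[A,A] = ((-2.5)·(-2.5) + (3.5)·(3.5) + (2.5)·(2.5) + (-3.5)·(-3.5)) / 3 = 37/3 = 12.3333
  S[A,B] = ((-2.5)·(0.25) + (3.5)·(-2.75) + (2.5)·(1.25) + (-3.5)·(1.25)) / 3 = -11.5/3 = -3.8333
  S[B,B] = ((0.25)·(0.25) + (-2.75)·(-2.75) + (1.25)·(1.25) + (1.25)·(1.25)) / 3 = 10.75/3 = 3.5833

S is symmetric (S[j,i] = S[i,j]). Assembling:

S = [[12.3333, -3.8333],
 [-3.8333, 3.5833]]


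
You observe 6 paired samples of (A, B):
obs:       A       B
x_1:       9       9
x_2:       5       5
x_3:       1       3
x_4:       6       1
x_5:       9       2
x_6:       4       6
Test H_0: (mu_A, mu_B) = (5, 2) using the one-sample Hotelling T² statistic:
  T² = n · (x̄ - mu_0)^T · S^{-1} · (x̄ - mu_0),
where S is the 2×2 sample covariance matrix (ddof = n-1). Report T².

Step 1 — sample mean vector:
  mean(A) = (9 + 5 + 1 + 6 + 9 + 4) / 6 = 34/6 = 5.6667
  mean(B) = (9 + 5 + 3 + 1 + 2 + 6) / 6 = 26/6 = 4.3333
  x̄ = (5.6667, 4.3333),  deviation x̄ - mu_0 = (5.6667, 4.3333) - (5, 2) = (0.6667, 2.3333).

Step 2 — sample covariance matrix, S[i,j] = (1/(n-1)) · Σ_k (x_{k,i} - mean_i) · (x_{k,j} - mean_j), divisor n-1 = 5:
  S[A,A] = ((3.3333)·(3.3333) + (-0.6667)·(-0.6667) + (-4.6667)·(-4.6667) + (0.3333)·(0.3333) + (3.3333)·(3.3333) + (-1.6667)·(-1.6667)) / 5 = 47.3333/5 = 9.4667
  S[A,B] = ((3.3333)·(4.6667) + (-0.6667)·(0.6667) + (-4.6667)·(-1.3333) + (0.3333)·(-3.3333) + (3.3333)·(-2.3333) + (-1.6667)·(1.6667)) / 5 = 9.6667/5 = 1.9333
  S[B,B] = ((4.6667)·(4.6667) + (0.6667)·(0.6667) + (-1.3333)·(-1.3333) + (-3.3333)·(-3.3333) + (-2.3333)·(-2.3333) + (1.6667)·(1.6667)) / 5 = 43.3333/5 = 8.6667
  S = [[9.4667, 1.9333],
 [1.9333, 8.6667]].

Step 3 — invert S. det(S) = 9.4667·8.6667 - (1.9333)² = 78.3067.
  S^{-1} = (1/det) · [[d, -b], [-b, a]] = [[0.1107, -0.0247],
 [-0.0247, 0.1209]].

Step 4 — quadratic form (x̄ - mu_0)^T · S^{-1} · (x̄ - mu_0):
  S^{-1} · (x̄ - mu_0) = (0.0162, 0.2656),
  (x̄ - mu_0)^T · [...] = (0.6667)·(0.0162) + (2.3333)·(0.2656) = 0.6306.

Step 5 — scale by n: T² = 6 · 0.6306 = 3.7834.

T² ≈ 3.7834


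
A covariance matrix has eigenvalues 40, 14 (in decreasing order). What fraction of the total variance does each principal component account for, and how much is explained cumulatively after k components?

Step 1 — total variance = trace(Sigma) = Σ λ_i = 40 + 14 = 54.

Step 2 — fraction explained by component i = λ_i / Σ λ:
  PC1: 40/54 = 0.7407
  PC2: 14/54 = 0.2593

Step 3 — cumulative fraction after k components = (λ_1 + ... + λ_k) / Σ λ:
  k = 1: 40/54 = 0.7407
  k = 2: (40 + 14)/54 = 54/54 = 1

Summary (fraction, with percent):

explained: PC1 0.7407 (74.07%), PC2 0.2593 (25.93%);  cumulative: 0.7407, 1


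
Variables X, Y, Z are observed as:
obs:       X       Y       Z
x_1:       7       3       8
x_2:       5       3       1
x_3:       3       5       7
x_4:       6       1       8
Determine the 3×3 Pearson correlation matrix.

Step 1 — column means:
  mean(X) = (7 + 5 + 3 + 6) / 4 = 21/4 = 5.25
  mean(Y) = (3 + 3 + 5 + 1) / 4 = 12/4 = 3
  mean(Z) = (8 + 1 + 7 + 8) / 4 = 24/4 = 6

Step 2 — sample variances and covariances s[i,j] = (1/(n-1)) · Σ_k (x_{k,i} - mean_i) · (x_{k,j} - mean_j), with n-1 = 3:
  s[X,X] = ((1.75)·(1.75) + (-0.25)·(-0.25) + (-2.25)·(-2.25) + (0.75)·(0.75)) / 3 = 8.75/3 = 2.9167
  s[X,Y] = ((1.75)·(0) + (-0.25)·(0) + (-2.25)·(2) + (0.75)·(-2)) / 3 = -6/3 = -2
  s[X,Z] = ((1.75)·(2) + (-0.25)·(-5) + (-2.25)·(1) + (0.75)·(2)) / 3 = 4/3 = 1.3333
  s[Y,Y] = ((0)·(0) + (0)·(0) + (2)·(2) + (-2)·(-2)) / 3 = 8/3 = 2.6667
  s[Y,Z] = ((0)·(2) + (0)·(-5) + (2)·(1) + (-2)·(2)) / 3 = -2/3 = -0.6667
  s[Z,Z] = ((2)·(2) + (-5)·(-5) + (1)·(1) + (2)·(2)) / 3 = 34/3 = 11.3333
  Sample standard deviations s_i = √(s[i,i]):
  s(X) = √(2.9167) = 1.7078
  s(Y) = √(2.6667) = 1.633
  s(Z) = √(11.3333) = 3.3665

Step 3 — r_{ij} = s_{ij} / (s_i · s_j):
  r[X,X] = 1 (diagonal).
  r[X,Y] = -2 / (1.7078 · 1.633) = -2 / 2.7889 = -0.7171
  r[X,Z] = 1.3333 / (1.7078 · 3.3665) = 1.3333 / 5.7494 = 0.2319
  r[Y,Y] = 1 (diagonal).
  r[Y,Z] = -0.6667 / (1.633 · 3.3665) = -0.6667 / 5.4975 = -0.1213
  r[Z,Z] = 1 (diagonal).

R is symmetric with unit diagonal. Assembling:

R = [[1, -0.7171, 0.2319],
 [-0.7171, 1, -0.1213],
 [0.2319, -0.1213, 1]]


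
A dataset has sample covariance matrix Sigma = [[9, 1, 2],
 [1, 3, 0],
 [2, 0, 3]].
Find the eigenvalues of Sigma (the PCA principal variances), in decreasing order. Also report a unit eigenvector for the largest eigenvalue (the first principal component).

Step 1 — characteristic polynomial p(λ) = det(λI - Sigma) = λ³ - tr·λ² + c_1·λ - det, where tr = trace, c_1 = sum of the principal 2×2 minors, det = det(Sigma):
  tr = 9 + 3 + 3 = 15,
  c_1 = (9·3 - (1)²) + (9·3 - (2)²) + (3·3 - (0)²) = 26 + 23 + 9 = 58,
  det = 9·(3·3 - (0)²) - (1)·((1)·3 - (0)·(2)) + (2)·((1)·(0) - 3·(2)) = 9·(9) - (1)·(3) + (2)·(-6) = 66.
  So p(λ) = λ³ - 15λ² + 58λ - 66.
Step 2 — look for an integer root (rational root theorem: any rational root is an integer divisor of 66). Testing λ = 3:
  p(3) = 27 - 135 + 174 - 66 = 0  ✓
  Dividing out (λ - 3): p(λ) = (λ - 3)(λ² - 12λ + 22).
Step 3 — remaining eigenvalues from the quadratic λ² - 12λ + 22 = 0:
  Δ = 12² - 4·22 = 144 - 88 = 56,  λ = (12 ± √56)/2 = (12 ± 7.4833)/2 ≈ 9.7417 or 2.2583.
  Sorted: λ_1 = 9.7417,  λ_2 = 3,  λ_3 = 2.2583  (check: sum = 15 = tr ✓).

Step 4 — unit eigenvector for λ_1 ≈ 9.7417: v spans the null space of (Sigma - λ_1 I), whose rows are
  r_1 = (-0.7417, 1, 2),  r_2 = (1, -6.7417, 0),  r_3 = (2, 0, -6.7417).
  v is orthogonal to every row, so take v ∝ r_1 × r_2 = ((1)·(0) - (2)·(-6.7417), (2)·(1) - (-0.7417)·(0), (-0.7417)·(-6.7417) - (1)·(1)) ≈ (13.4833, 2, 4).
  Let u = (13.4833, 2, 4).
  ||u|| = √((13.4833)² + (2)² + (4)²) = √(201.7998) ≈ 14.2056,  v_1 = u/||u|| ≈ (0.9492, 0.1408, 0.2816) (||v_1|| = 1).

λ_1 = 9.7417,  λ_2 = 3,  λ_3 = 2.2583;  v_1 ≈ (0.9492, 0.1408, 0.2816)


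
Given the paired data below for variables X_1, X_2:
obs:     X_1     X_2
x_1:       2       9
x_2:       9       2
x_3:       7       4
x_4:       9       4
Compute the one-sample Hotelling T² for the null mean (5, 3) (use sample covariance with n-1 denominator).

Step 1 — sample mean vector:
  mean(X_1) = (2 + 9 + 7 + 9) / 4 = 27/4 = 6.75
  mean(X_2) = (9 + 2 + 4 + 4) / 4 = 19/4 = 4.75
  x̄ = (6.75, 4.75),  deviation x̄ - mu_0 = (6.75, 4.75) - (5, 3) = (1.75, 1.75).

Step 2 — sample covariance matrix, S[i,j] = (1/(n-1)) · Σ_k (x_{k,i} - mean_i) · (x_{k,j} - mean_j), divisor n-1 = 3:
  S[X_1,X_1] = ((-4.75)·(-4.75) + (2.25)·(2.25) + (0.25)·(0.25) + (2.25)·(2.25)) / 3 = 32.75/3 = 10.9167
  S[X_1,X_2] = ((-4.75)·(4.25) + (2.25)·(-2.75) + (0.25)·(-0.75) + (2.25)·(-0.75)) / 3 = -28.25/3 = -9.4167
  S[X_2,X_2] = ((4.25)·(4.25) + (-2.75)·(-2.75) + (-0.75)·(-0.75) + (-0.75)·(-0.75)) / 3 = 26.75/3 = 8.9167
  S = [[10.9167, -9.4167],
 [-9.4167, 8.9167]].

Step 3 — invert S. det(S) = 10.9167·8.9167 - (-9.4167)² = 8.6667.
  S^{-1} = (1/det) · [[d, -b], [-b, a]] = [[1.0288, 1.0865],
 [1.0865, 1.2596]].

Step 4 — quadratic form (x̄ - mu_0)^T · S^{-1} · (x̄ - mu_0):
  S^{-1} · (x̄ - mu_0) = (3.7019, 4.1058),
  (x̄ - mu_0)^T · [...] = (1.75)·(3.7019) + (1.75)·(4.1058) = 13.6635.

Step 5 — scale by n: T² = 4 · 13.6635 = 54.6538.

T² ≈ 54.6538


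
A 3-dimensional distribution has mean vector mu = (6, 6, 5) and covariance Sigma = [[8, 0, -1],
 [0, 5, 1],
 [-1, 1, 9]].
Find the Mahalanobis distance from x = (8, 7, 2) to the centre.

Step 1 — centre the observation: (x - mu) = (2, 1, -3).

Step 2 — invert Sigma (cofactor / det for 3×3, or solve directly):
  Sigma^{-1} = [[0.1268, -0.0029, 0.0144],
 [-0.0029, 0.2046, -0.0231],
 [0.0144, -0.0231, 0.1153]].

Step 3 — form the quadratic (x - mu)^T · Sigma^{-1} · (x - mu):
  Sigma^{-1} · (x - mu) = (0.2075, 0.268, -0.3401).
  (x - mu)^T · [Sigma^{-1} · (x - mu)] = (2)·(0.2075) + (1)·(0.268) + (-3)·(-0.3401) = 1.7032.

Step 4 — take square root: d = √(1.7032) ≈ 1.3051.

d(x, mu) = √(1.7032) ≈ 1.3051


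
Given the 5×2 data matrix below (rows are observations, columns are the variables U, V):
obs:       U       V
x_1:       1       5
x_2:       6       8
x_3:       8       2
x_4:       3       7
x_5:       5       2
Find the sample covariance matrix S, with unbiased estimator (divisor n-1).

Step 1 — column means:
  mean(U) = (1 + 6 + 8 + 3 + 5) / 5 = 23/5 = 4.6
  mean(V) = (5 + 8 + 2 + 7 + 2) / 5 = 24/5 = 4.8

Step 2 — sample covariance S[i,j] = (1/(n-1)) · Σ_k (x_{k,i} - mean_i) · (x_{k,j} - mean_j), with n-1 = 4.
  S[U,U] = ((-3.6)·(-3.6) + (1.4)·(1.4) + (3.4)·(3.4) + (-1.6)·(-1.6) + (0.4)·(0.4)) / 4 = 29.2/4 = 7.3
  S[U,V] = ((-3.6)·(0.2) + (1.4)·(3.2) + (3.4)·(-2.8) + (-1.6)·(2.2) + (0.4)·(-2.8)) / 4 = -10.4/4 = -2.6
  S[V,V] = ((0.2)·(0.2) + (3.2)·(3.2) + (-2.8)·(-2.8) + (2.2)·(2.2) + (-2.8)·(-2.8)) / 4 = 30.8/4 = 7.7

S is symmetric (S[j,i] = S[i,j]). Assembling:

S = [[7.3, -2.6],
 [-2.6, 7.7]]


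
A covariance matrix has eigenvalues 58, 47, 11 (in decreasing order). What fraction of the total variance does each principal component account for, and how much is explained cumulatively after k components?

Step 1 — total variance = trace(Sigma) = Σ λ_i = 58 + 47 + 11 = 116.

Step 2 — fraction explained by component i = λ_i / Σ λ:
  PC1: 58/116 = 0.5
  PC2: 47/116 = 0.4052
  PC3: 11/116 = 0.0948

Step 3 — cumulative fraction after k components = (λ_1 + ... + λ_k) / Σ λ:
  k = 1: 58/116 = 0.5
  k = 2: (58 + 47)/116 = 105/116 = 0.9052
  k = 3: (58 + 47 + 11)/116 = 116/116 = 1

Summary (fraction, with percent):

explained: PC1 0.5 (50%), PC2 0.4052 (40.52%), PC3 0.0948 (9.48%);  cumulative: 0.5, 0.9052, 1


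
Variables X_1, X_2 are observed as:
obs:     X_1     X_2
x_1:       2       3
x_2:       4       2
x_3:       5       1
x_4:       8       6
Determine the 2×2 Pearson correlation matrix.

Step 1 — column means:
  mean(X_1) = (2 + 4 + 5 + 8) / 4 = 19/4 = 4.75
  mean(X_2) = (3 + 2 + 1 + 6) / 4 = 12/4 = 3

Step 2 — sample variances and covariances s[i,j] = (1/(n-1)) · Σ_k (x_{k,i} - mean_i) · (x_{k,j} - mean_j), with n-1 = 3:
  s[X_1,X_1] = ((-2.75)·(-2.75) + (-0.75)·(-0.75) + (0.25)·(0.25) + (3.25)·(3.25)) / 3 = 18.75/3 = 6.25
  s[X_1,X_2] = ((-2.75)·(0) + (-0.75)·(-1) + (0.25)·(-2) + (3.25)·(3)) / 3 = 10/3 = 3.3333
  s[X_2,X_2] = ((0)·(0) + (-1)·(-1) + (-2)·(-2) + (3)·(3)) / 3 = 14/3 = 4.6667
  Sample standard deviations s_i = √(s[i,i]):
  s(X_1) = √(6.25) = 2.5
  s(X_2) = √(4.6667) = 2.1602

Step 3 — r_{ij} = s_{ij} / (s_i · s_j):
  r[X_1,X_1] = 1 (diagonal).
  r[X_1,X_2] = 3.3333 / (2.5 · 2.1602) = 3.3333 / 5.4006 = 0.6172
  r[X_2,X_2] = 1 (diagonal).

R is symmetric with unit diagonal. Assembling:

R = [[1, 0.6172],
 [0.6172, 1]]


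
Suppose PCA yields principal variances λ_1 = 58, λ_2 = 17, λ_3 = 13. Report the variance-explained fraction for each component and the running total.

Step 1 — total variance = trace(Sigma) = Σ λ_i = 58 + 17 + 13 = 88.

Step 2 — fraction explained by component i = λ_i / Σ λ:
  PC1: 58/88 = 0.6591
  PC2: 17/88 = 0.1932
  PC3: 13/88 = 0.1477

Step 3 — cumulative fraction after k components = (λ_1 + ... + λ_k) / Σ λ:
  k = 1: 58/88 = 0.6591
  k = 2: (58 + 17)/88 = 75/88 = 0.8523
  k = 3: (58 + 17 + 13)/88 = 88/88 = 1

Summary (fraction, with percent):

explained: PC1 0.6591 (65.91%), PC2 0.1932 (19.32%), PC3 0.1477 (14.77%);  cumulative: 0.6591, 0.8523, 1


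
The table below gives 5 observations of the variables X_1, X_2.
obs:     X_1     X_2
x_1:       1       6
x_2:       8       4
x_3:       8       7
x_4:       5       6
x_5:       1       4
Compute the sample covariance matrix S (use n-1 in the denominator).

Step 1 — column means:
  mean(X_1) = (1 + 8 + 8 + 5 + 1) / 5 = 23/5 = 4.6
  mean(X_2) = (6 + 4 + 7 + 6 + 4) / 5 = 27/5 = 5.4

Step 2 — sample covariance S[i,j] = (1/(n-1)) · Σ_k (x_{k,i} - mean_i) · (x_{k,j} - mean_j), with n-1 = 4.
  S[X_1,X_1] = ((-3.6)·(-3.6) + (3.4)·(3.4) + (3.4)·(3.4) + (0.4)·(0.4) + (-3.6)·(-3.6)) / 4 = 49.2/4 = 12.3
  S[X_1,X_2] = ((-3.6)·(0.6) + (3.4)·(-1.4) + (3.4)·(1.6) + (0.4)·(0.6) + (-3.6)·(-1.4)) / 4 = 3.8/4 = 0.95
  S[X_2,X_2] = ((0.6)·(0.6) + (-1.4)·(-1.4) + (1.6)·(1.6) + (0.6)·(0.6) + (-1.4)·(-1.4)) / 4 = 7.2/4 = 1.8

S is symmetric (S[j,i] = S[i,j]). Assembling:

S = [[12.3, 0.95],
 [0.95, 1.8]]


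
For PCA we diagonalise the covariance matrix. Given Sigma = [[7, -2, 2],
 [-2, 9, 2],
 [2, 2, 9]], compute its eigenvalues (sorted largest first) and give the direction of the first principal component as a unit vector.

Step 1 — characteristic polynomial p(λ) = det(λI - Sigma) = λ³ - tr·λ² + c_1·λ - det, where tr = trace, c_1 = sum of the principal 2×2 minors, det = det(Sigma):
  tr = 7 + 9 + 9 = 25,
  c_1 = (7·9 - (-2)²) + (7·9 - (2)²) + (9·9 - (2)²) = 59 + 59 + 77 = 195,
  det = 7·(9·9 - (2)²) - (-2)·((-2)·9 - (2)·(2)) + (2)·((-2)·(2) - 9·(2)) = 7·(77) - (-2)·(-22) + (2)·(-22) = 451.
  So p(λ) = λ³ - 25λ² + 195λ - 451.
Step 2 — look for an integer root (rational root theorem: any rational root is an integer divisor of 451). Testing λ = 11:
  p(11) = 1331 - 3025 + 2145 - 451 = 0  ✓
  Dividing out (λ - 11): p(λ) = (λ - 11)(λ² - 14λ + 41).
Step 3 — remaining eigenvalues from the quadratic λ² - 14λ + 41 = 0:
  Δ = 14² - 4·41 = 196 - 164 = 32,  λ = (14 ± √32)/2 = (14 ± 5.6569)/2 ≈ 9.8284 or 4.1716.
  Sorted: λ_1 = 11,  λ_2 = 9.8284,  λ_3 = 4.1716  (check: sum = 25 = tr ✓).

Step 4 — unit eigenvector for λ_1 = 11: v spans the null space of (Sigma - λ_1 I), whose rows are
  r_1 = (-4, -2, 2),  r_2 = (-2, -2, 2),  r_3 = (2, 2, -2).
  v is orthogonal to every row, so take v ∝ r_1 × r_2 = ((-2)·(2) - (2)·(-2), (2)·(-2) - (-4)·(2), (-4)·(-2) - (-2)·(-2)) = (0, 4, 4).
  Rescale (divide by 4): u = (0, 1, 1).
  ||u|| = √((0)² + (1)² + (1)²) = √(2) ≈ 1.4142,  v_1 = u/||u|| ≈ (0, 0.7071, 0.7071) (||v_1|| = 1).

λ_1 = 11,  λ_2 = 9.8284,  λ_3 = 4.1716;  v_1 ≈ (0, 0.7071, 0.7071)


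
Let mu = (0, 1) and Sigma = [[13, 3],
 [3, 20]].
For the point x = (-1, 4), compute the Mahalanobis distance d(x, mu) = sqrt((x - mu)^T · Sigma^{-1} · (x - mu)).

Step 1 — centre the observation: (x - mu) = (-1, 3).

Step 2 — invert Sigma. det(Sigma) = 13·20 - (3)² = 251.
  Sigma^{-1} = (1/det) · [[d, -b], [-b, a]] = [[0.0797, -0.012],
 [-0.012, 0.0518]].

Step 3 — form the quadratic (x - mu)^T · Sigma^{-1} · (x - mu):
  Sigma^{-1} · (x - mu) = (-0.1155, 0.1673).
  (x - mu)^T · [Sigma^{-1} · (x - mu)] = (-1)·(-0.1155) + (3)·(0.1673) = 0.6175.

Step 4 — take square root: d = √(0.6175) ≈ 0.7858.

d(x, mu) = √(0.6175) ≈ 0.7858


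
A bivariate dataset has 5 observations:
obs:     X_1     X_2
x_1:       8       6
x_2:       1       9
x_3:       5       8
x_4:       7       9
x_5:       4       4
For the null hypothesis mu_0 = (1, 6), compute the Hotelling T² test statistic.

Step 1 — sample mean vector:
  mean(X_1) = (8 + 1 + 5 + 7 + 4) / 5 = 25/5 = 5
  mean(X_2) = (6 + 9 + 8 + 9 + 4) / 5 = 36/5 = 7.2
  x̄ = (5, 7.2),  deviation x̄ - mu_0 = (5, 7.2) - (1, 6) = (4, 1.2).

Step 2 — sample covariance matrix, S[i,j] = (1/(n-1)) · Σ_k (x_{k,i} - mean_i) · (x_{k,j} - mean_j), divisor n-1 = 4:
  S[X_1,X_1] = ((3)·(3) + (-4)·(-4) + (0)·(0) + (2)·(2) + (-1)·(-1)) / 4 = 30/4 = 7.5
  S[X_1,X_2] = ((3)·(-1.2) + (-4)·(1.8) + (0)·(0.8) + (2)·(1.8) + (-1)·(-3.2)) / 4 = -4/4 = -1
  S[X_2,X_2] = ((-1.2)·(-1.2) + (1.8)·(1.8) + (0.8)·(0.8) + (1.8)·(1.8) + (-3.2)·(-3.2)) / 4 = 18.8/4 = 4.7
  S = [[7.5, -1],
 [-1, 4.7]].

Step 3 — invert S. det(S) = 7.5·4.7 - (-1)² = 34.25.
  S^{-1} = (1/det) · [[d, -b], [-b, a]] = [[0.1372, 0.0292],
 [0.0292, 0.219]].

Step 4 — quadratic form (x̄ - mu_0)^T · S^{-1} · (x̄ - mu_0):
  S^{-1} · (x̄ - mu_0) = (0.5839, 0.3796),
  (x̄ - mu_0)^T · [...] = (4)·(0.5839) + (1.2)·(0.3796) = 2.7912.

Step 5 — scale by n: T² = 5 · 2.7912 = 13.9562.

T² ≈ 13.9562


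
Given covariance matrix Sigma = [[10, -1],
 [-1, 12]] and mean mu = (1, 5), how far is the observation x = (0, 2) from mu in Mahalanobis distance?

Step 1 — centre the observation: (x - mu) = (-1, -3).

Step 2 — invert Sigma. det(Sigma) = 10·12 - (-1)² = 119.
  Sigma^{-1} = (1/det) · [[d, -b], [-b, a]] = [[0.1008, 0.0084],
 [0.0084, 0.084]].

Step 3 — form the quadratic (x - mu)^T · Sigma^{-1} · (x - mu):
  Sigma^{-1} · (x - mu) = (-0.1261, -0.2605).
  (x - mu)^T · [Sigma^{-1} · (x - mu)] = (-1)·(-0.1261) + (-3)·(-0.2605) = 0.9076.

Step 4 — take square root: d = √(0.9076) ≈ 0.9527.

d(x, mu) = √(0.9076) ≈ 0.9527


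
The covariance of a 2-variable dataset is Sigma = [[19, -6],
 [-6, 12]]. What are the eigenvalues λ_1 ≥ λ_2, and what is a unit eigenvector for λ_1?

Step 1 — characteristic polynomial of 2×2 Sigma:
  det(Sigma - λI) = λ² - trace · λ + det = 0.
  trace = 19 + 12 = 31, det = 19·12 - (-6)² = 192.
Step 2 — discriminant:
  Δ = trace² - 4·det = 961 - 768 = 193.
Step 3 — eigenvalues:
  λ = (trace ± √Δ)/2 = (31 ± 13.8924)/2,
  λ_1 = 22.4462,  λ_2 = 8.5538.

Step 4 — unit eigenvector for λ_1: solve (Sigma - λ_1 I)v = 0. First row:
  (19 - 22.4462)·v_x + (-6)·v_y = 0, i.e. (-3.4462)·v_x + (-6)·v_y = 0,
  so v ∝ (b, λ_1 - a) = (-6, 3.4462); multiply by -1 so the first entry is positive: u = (6, -3.4462).
  ||u|| = √((6)² + (-3.4462)²) = √(47.8764) ≈ 6.9193,
  v_1 = u/||u|| ≈ (0.8671, -0.4981) (||v_1|| = 1).

λ_1 = 22.4462,  λ_2 = 8.5538;  v_1 ≈ (0.8671, -0.4981)


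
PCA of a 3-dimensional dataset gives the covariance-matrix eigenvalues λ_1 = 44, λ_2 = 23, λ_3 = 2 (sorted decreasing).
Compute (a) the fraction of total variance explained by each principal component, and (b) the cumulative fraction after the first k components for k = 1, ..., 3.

Step 1 — total variance = trace(Sigma) = Σ λ_i = 44 + 23 + 2 = 69.

Step 2 — fraction explained by component i = λ_i / Σ λ:
  PC1: 44/69 = 0.6377
  PC2: 23/69 = 0.3333
  PC3: 2/69 = 0.029

Step 3 — cumulative fraction after k components = (λ_1 + ... + λ_k) / Σ λ:
  k = 1: 44/69 = 0.6377
  k = 2: (44 + 23)/69 = 67/69 = 0.971
  k = 3: (44 + 23 + 2)/69 = 69/69 = 1

Summary (fraction, with percent):

explained: PC1 0.6377 (63.77%), PC2 0.3333 (33.33%), PC3 0.029 (2.9%);  cumulative: 0.6377, 0.971, 1


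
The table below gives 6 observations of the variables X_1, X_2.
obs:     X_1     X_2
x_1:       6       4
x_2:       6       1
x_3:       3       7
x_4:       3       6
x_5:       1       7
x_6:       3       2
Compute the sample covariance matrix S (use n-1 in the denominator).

Step 1 — column means:
  mean(X_1) = (6 + 6 + 3 + 3 + 1 + 3) / 6 = 22/6 = 3.6667
  mean(X_2) = (4 + 1 + 7 + 6 + 7 + 2) / 6 = 27/6 = 4.5

Step 2 — sample covariance S[i,j] = (1/(n-1)) · Σ_k (x_{k,i} - mean_i) · (x_{k,j} - mean_j), with n-1 = 5.
  S[X_1,X_1] = ((2.3333)·(2.3333) + (2.3333)·(2.3333) + (-0.6667)·(-0.6667) + (-0.6667)·(-0.6667) + (-2.6667)·(-2.6667) + (-0.6667)·(-0.6667)) / 5 = 19.3333/5 = 3.8667
  S[X_1,X_2] = ((2.3333)·(-0.5) + (2.3333)·(-3.5) + (-0.6667)·(2.5) + (-0.6667)·(1.5) + (-2.6667)·(2.5) + (-0.6667)·(-2.5)) / 5 = -17/5 = -3.4
  S[X_2,X_2] = ((-0.5)·(-0.5) + (-3.5)·(-3.5) + (2.5)·(2.5) + (1.5)·(1.5) + (2.5)·(2.5) + (-2.5)·(-2.5)) / 5 = 33.5/5 = 6.7

S is symmetric (S[j,i] = S[i,j]). Assembling:

S = [[3.8667, -3.4],
 [-3.4, 6.7]]


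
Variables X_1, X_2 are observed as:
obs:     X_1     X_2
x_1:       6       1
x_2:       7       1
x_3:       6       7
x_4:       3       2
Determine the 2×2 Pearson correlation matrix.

Step 1 — column means:
  mean(X_1) = (6 + 7 + 6 + 3) / 4 = 22/4 = 5.5
  mean(X_2) = (1 + 1 + 7 + 2) / 4 = 11/4 = 2.75

Step 2 — sample variances and covariances s[i,j] = (1/(n-1)) · Σ_k (x_{k,i} - mean_i) · (x_{k,j} - mean_j), with n-1 = 3:
  s[X_1,X_1] = ((0.5)·(0.5) + (1.5)·(1.5) + (0.5)·(0.5) + (-2.5)·(-2.5)) / 3 = 9/3 = 3
  s[X_1,X_2] = ((0.5)·(-1.75) + (1.5)·(-1.75) + (0.5)·(4.25) + (-2.5)·(-0.75)) / 3 = 0.5/3 = 0.1667
  s[X_2,X_2] = ((-1.75)·(-1.75) + (-1.75)·(-1.75) + (4.25)·(4.25) + (-0.75)·(-0.75)) / 3 = 24.75/3 = 8.25
  Sample standard deviations s_i = √(s[i,i]):
  s(X_1) = √(3) = 1.7321
  s(X_2) = √(8.25) = 2.8723

Step 3 — r_{ij} = s_{ij} / (s_i · s_j):
  r[X_1,X_1] = 1 (diagonal).
  r[X_1,X_2] = 0.1667 / (1.7321 · 2.8723) = 0.1667 / 4.9749 = 0.0335
  r[X_2,X_2] = 1 (diagonal).

R is symmetric with unit diagonal. Assembling:

R = [[1, 0.0335],
 [0.0335, 1]]


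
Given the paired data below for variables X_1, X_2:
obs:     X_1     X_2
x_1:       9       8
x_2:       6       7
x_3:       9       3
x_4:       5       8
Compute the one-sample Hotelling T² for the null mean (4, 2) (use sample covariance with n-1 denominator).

Step 1 — sample mean vector:
  mean(X_1) = (9 + 6 + 9 + 5) / 4 = 29/4 = 7.25
  mean(X_2) = (8 + 7 + 3 + 8) / 4 = 26/4 = 6.5
  x̄ = (7.25, 6.5),  deviation x̄ - mu_0 = (7.25, 6.5) - (4, 2) = (3.25, 4.5).

Step 2 — sample covariance matrix, S[i,j] = (1/(n-1)) · Σ_k (x_{k,i} - mean_i) · (x_{k,j} - mean_j), divisor n-1 = 3:
  S[X_1,X_1] = ((1.75)·(1.75) + (-1.25)·(-1.25) + (1.75)·(1.75) + (-2.25)·(-2.25)) / 3 = 12.75/3 = 4.25
  S[X_1,X_2] = ((1.75)·(1.5) + (-1.25)·(0.5) + (1.75)·(-3.5) + (-2.25)·(1.5)) / 3 = -7.5/3 = -2.5
  S[X_2,X_2] = ((1.5)·(1.5) + (0.5)·(0.5) + (-3.5)·(-3.5) + (1.5)·(1.5)) / 3 = 17/3 = 5.6667
  S = [[4.25, -2.5],
 [-2.5, 5.6667]].

Step 3 — invert S. det(S) = 4.25·5.6667 - (-2.5)² = 17.8333.
  S^{-1} = (1/det) · [[d, -b], [-b, a]] = [[0.3178, 0.1402],
 [0.1402, 0.2383]].

Step 4 — quadratic form (x̄ - mu_0)^T · S^{-1} · (x̄ - mu_0):
  S^{-1} · (x̄ - mu_0) = (1.6636, 1.528),
  (x̄ - mu_0)^T · [...] = (3.25)·(1.6636) + (4.5)·(1.528) = 12.2827.

Step 5 — scale by n: T² = 4 · 12.2827 = 49.1308.

T² ≈ 49.1308
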